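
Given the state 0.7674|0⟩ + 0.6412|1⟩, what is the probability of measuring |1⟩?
0.4111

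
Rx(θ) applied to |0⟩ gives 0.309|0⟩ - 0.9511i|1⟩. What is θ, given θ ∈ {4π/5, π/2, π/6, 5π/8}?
4π/5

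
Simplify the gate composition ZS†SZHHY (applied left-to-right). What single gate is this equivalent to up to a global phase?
Y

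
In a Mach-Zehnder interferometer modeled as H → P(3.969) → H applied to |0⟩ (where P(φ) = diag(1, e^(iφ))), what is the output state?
(0.1616 - 0.3681i)|0⟩ + (0.8384 + 0.3681i)|1⟩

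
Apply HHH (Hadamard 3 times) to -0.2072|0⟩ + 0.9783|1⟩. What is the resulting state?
0.5453|0⟩ - 0.8383|1⟩

H² = I, so H^3 = H: a single Hadamard. With (a, b) = (-0.2072, 0.9783), H gives ((a + b)/√2, (a − b)/√2) = (0.5453, -0.8383).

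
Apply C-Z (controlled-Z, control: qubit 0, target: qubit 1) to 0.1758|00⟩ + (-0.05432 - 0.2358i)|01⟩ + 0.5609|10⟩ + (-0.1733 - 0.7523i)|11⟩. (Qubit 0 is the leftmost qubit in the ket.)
0.1758|00⟩ + (-0.05432 - 0.2358i)|01⟩ + 0.5609|10⟩ + (0.1733 + 0.7523i)|11⟩

C-Z leaves the control-|0⟩ kets |00⟩, |01⟩ unchanged and applies Z to qubit 1 on the control-|1⟩ pair (|10⟩, |11⟩).
Z = [[1, 0], [0, -1]].
With a = amp(|10⟩) = 0.5609 and b = amp(|11⟩) = (-0.1733 - 0.7523i):
new amp(|10⟩) = (1)·a = 0.5609
new amp(|11⟩) = (-1)·b = (0.1733 + 0.7523i)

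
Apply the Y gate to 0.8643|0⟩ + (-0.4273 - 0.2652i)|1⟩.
(-0.2652 + 0.4273i)|0⟩ + 0.8643i|1⟩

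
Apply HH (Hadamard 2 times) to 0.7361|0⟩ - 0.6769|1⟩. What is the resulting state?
0.7361|0⟩ - 0.6769|1⟩

H² = I, so an even number of Hadamards cancels: H^2 = I and the state is unchanged.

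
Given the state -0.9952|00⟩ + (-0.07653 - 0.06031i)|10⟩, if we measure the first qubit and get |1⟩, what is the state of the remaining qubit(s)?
(-0.7854 - 0.619i)|0⟩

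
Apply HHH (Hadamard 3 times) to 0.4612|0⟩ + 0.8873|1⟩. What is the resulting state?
0.9535|0⟩ - 0.3013|1⟩

H² = I, so H^3 = H: a single Hadamard. With (a, b) = (0.4612, 0.8873), H gives ((a + b)/√2, (a − b)/√2) = (0.9535, -0.3013).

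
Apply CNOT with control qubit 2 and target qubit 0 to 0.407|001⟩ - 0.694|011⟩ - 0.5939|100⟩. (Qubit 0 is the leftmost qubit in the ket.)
-0.5939|100⟩ + 0.407|101⟩ - 0.694|111⟩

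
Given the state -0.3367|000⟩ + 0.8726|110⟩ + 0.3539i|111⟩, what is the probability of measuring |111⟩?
0.1252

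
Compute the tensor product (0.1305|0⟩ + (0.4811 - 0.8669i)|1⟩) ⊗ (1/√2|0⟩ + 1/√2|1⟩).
0.09228|00⟩ + 0.09228|01⟩ + (0.3402 - 0.613i)|10⟩ + (0.3402 - 0.613i)|11⟩

amp(|b₁b₂…⟩) = product of the factor amplitudes for bits b₁, b₂, …; only kets whose every factor amplitude is nonzero survive.
|00⟩: (0.1305)(1/√2) = 0.09228
|01⟩: (0.1305)(1/√2) = 0.09228
|10⟩: (0.4811 - 0.8669i)(1/√2) = (0.3402 - 0.613i)
|11⟩: (0.4811 - 0.8669i)(1/√2) = (0.3402 - 0.613i)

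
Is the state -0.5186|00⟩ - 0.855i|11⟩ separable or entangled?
Entangled

Writing the state as a|00⟩ + b|01⟩ + c|10⟩ + d|11⟩, it is a product state iff ad − bc = 0.
Here (a, b, c, d) = (-0.5186, 0, 0, -0.855i): ad − bc = (-0.5186)(-0.855i) − (0)(0) = 0.4434i ≠ 0, so the state is entangled.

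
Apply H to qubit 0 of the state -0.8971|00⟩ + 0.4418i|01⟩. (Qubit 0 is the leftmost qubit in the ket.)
-0.6343|00⟩ + 0.3124i|01⟩ - 0.6343|10⟩ + 0.3124i|11⟩

H on qubit 0 mixes each pair of kets that differ only in qubit 0: amplitudes (a, b) of (|…0…⟩, |…1…⟩) become ((a + b)/√2, (a − b)/√2). Kets absent from the input have amplitude 0.
(|00⟩, |10⟩): (a, b) = (-0.8971, 0) → (-0.6343, -0.6343)
(|01⟩, |11⟩): (a, b) = (0.4418i, 0) → (0.3124i, 0.3124i)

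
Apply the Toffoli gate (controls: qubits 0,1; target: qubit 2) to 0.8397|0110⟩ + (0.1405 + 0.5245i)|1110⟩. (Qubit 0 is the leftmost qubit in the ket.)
0.8397|0110⟩ + (0.1405 + 0.5245i)|1100⟩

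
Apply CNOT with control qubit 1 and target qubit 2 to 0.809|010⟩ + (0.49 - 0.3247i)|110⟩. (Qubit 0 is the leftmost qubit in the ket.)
0.809|011⟩ + (0.49 - 0.3247i)|111⟩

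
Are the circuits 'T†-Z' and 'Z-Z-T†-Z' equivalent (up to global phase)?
Yes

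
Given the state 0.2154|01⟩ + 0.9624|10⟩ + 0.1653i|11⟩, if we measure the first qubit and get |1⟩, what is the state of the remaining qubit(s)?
0.9856|0⟩ + 0.1693i|1⟩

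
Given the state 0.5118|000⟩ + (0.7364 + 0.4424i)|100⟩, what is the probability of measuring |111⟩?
0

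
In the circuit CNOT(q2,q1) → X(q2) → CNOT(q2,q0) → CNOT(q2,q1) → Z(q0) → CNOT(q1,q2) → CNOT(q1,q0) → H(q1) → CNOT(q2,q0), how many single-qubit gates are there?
3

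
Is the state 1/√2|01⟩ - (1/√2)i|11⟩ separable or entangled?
Separable

Writing the state as a|00⟩ + b|01⟩ + c|10⟩ + d|11⟩, it is a product state iff ad − bc = 0.
Here (a, b, c, d) = (0, 1/√2, 0, -(1/√2)i): ad − bc = (0)(-(1/√2)i) − (1/√2)(0) = 0, so the state is separable.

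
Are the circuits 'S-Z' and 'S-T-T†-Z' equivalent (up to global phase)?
Yes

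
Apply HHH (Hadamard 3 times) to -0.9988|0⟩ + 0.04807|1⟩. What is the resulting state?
-0.6723|0⟩ - 0.7402|1⟩

H² = I, so H^3 = H: a single Hadamard. With (a, b) = (-0.9988, 0.04807), H gives ((a + b)/√2, (a − b)/√2) = (-0.6723, -0.7402).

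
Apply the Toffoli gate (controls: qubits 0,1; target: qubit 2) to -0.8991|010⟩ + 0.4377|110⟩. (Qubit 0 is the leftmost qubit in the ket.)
-0.8991|010⟩ + 0.4377|111⟩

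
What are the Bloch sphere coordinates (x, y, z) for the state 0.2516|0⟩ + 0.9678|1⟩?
(0.487, 0, -0.8733)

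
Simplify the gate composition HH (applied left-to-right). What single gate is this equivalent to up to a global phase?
I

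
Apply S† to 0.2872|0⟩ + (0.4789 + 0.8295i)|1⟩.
0.2872|0⟩ + (0.8295 - 0.4789i)|1⟩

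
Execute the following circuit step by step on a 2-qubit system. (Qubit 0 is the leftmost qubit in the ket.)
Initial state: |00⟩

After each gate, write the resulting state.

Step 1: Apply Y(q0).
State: i|10⟩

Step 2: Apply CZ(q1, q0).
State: i|10⟩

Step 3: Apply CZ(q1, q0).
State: i|10⟩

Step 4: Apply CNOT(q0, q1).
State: i|11⟩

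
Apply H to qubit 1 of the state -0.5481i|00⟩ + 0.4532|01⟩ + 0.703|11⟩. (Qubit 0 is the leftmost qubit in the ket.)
(0.3205 - 0.3876i)|00⟩ + (-0.3205 - 0.3876i)|01⟩ + 0.4971|10⟩ - 0.4971|11⟩

H on qubit 1 mixes each pair of kets that differ only in qubit 1: amplitudes (a, b) of (|…0…⟩, |…1…⟩) become ((a + b)/√2, (a − b)/√2). Kets absent from the input have amplitude 0.
(|00⟩, |01⟩): (a, b) = (-0.5481i, 0.4532) → ((0.3205 - 0.3876i), (-0.3205 - 0.3876i))
(|10⟩, |11⟩): (a, b) = (0, 0.703) → (0.4971, -0.4971)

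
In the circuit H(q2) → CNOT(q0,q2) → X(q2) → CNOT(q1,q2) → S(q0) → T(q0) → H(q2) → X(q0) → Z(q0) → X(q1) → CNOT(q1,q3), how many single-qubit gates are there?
8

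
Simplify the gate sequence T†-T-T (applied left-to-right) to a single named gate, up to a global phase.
T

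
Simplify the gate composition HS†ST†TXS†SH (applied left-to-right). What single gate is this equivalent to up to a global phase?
Z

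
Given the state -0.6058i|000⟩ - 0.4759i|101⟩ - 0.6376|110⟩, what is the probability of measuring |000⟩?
0.367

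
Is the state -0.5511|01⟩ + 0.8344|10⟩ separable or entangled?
Entangled

Writing the state as a|00⟩ + b|01⟩ + c|10⟩ + d|11⟩, it is a product state iff ad − bc = 0.
Here (a, b, c, d) = (0, -0.5511, 0.8344, 0): ad − bc = (0)(0) − (-0.5511)(0.8344) = 0.4598 ≠ 0, so the state is entangled.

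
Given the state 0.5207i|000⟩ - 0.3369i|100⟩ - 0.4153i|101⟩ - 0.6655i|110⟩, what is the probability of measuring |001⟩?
0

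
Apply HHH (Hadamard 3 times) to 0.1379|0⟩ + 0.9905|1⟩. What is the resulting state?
0.7979|0⟩ - 0.6029|1⟩

H² = I, so H^3 = H: a single Hadamard. With (a, b) = (0.1379, 0.9905), H gives ((a + b)/√2, (a − b)/√2) = (0.7979, -0.6029).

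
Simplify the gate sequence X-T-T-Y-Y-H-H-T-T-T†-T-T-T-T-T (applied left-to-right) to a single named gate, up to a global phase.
X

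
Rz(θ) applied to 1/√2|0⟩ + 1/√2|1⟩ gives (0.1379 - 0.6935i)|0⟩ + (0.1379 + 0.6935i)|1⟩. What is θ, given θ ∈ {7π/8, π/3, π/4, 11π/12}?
7π/8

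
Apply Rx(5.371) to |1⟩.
-0.4404i|0⟩ - 0.8978|1⟩

Rx(5.371) = [[cos(θ/2), −i·sin(θ/2)], [−i·sin(θ/2), cos(θ/2)]]; θ = 5.371, cos(θ/2) ≈ -0.89778, sin(θ/2) ≈ 0.440444.
With a = amp(|0⟩) = 0 and b = amp(|1⟩) = 1:
new amp(|0⟩) = (-0.89778)·a + (-0.440444i)·b = -0.4404i
new amp(|1⟩) = (-0.440444i)·a + (-0.89778)·b = -0.8978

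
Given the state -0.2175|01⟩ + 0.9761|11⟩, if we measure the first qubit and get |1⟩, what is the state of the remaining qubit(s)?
|1⟩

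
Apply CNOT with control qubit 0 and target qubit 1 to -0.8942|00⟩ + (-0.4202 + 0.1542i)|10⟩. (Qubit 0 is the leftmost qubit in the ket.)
-0.8942|00⟩ + (-0.4202 + 0.1542i)|11⟩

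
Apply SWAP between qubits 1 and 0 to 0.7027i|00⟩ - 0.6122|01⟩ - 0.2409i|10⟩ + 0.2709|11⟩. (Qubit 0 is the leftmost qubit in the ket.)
0.7027i|00⟩ - 0.2409i|01⟩ - 0.6122|10⟩ + 0.2709|11⟩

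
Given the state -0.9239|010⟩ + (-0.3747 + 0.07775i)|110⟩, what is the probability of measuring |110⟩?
0.1464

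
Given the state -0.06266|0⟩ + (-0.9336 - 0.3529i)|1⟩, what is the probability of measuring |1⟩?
0.9961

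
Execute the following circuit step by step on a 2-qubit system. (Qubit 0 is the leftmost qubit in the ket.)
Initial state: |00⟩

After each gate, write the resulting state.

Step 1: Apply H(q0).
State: 1/√2|00⟩ + 1/√2|10⟩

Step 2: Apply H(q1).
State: 1/2|00⟩ + 1/2|01⟩ + 1/2|10⟩ + 1/2|11⟩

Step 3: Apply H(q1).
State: 1/√2|00⟩ + 1/√2|10⟩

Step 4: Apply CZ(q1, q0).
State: 1/√2|00⟩ + 1/√2|10⟩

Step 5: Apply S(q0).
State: 1/√2|00⟩ + (1/√2)i|10⟩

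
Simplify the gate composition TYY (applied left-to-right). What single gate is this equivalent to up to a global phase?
T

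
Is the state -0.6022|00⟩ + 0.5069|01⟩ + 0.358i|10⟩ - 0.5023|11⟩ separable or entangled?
Entangled

Writing the state as a|00⟩ + b|01⟩ + c|10⟩ + d|11⟩, it is a product state iff ad − bc = 0.
Here (a, b, c, d) = (-0.6022, 0.5069, 0.358i, -0.5023): ad − bc = (-0.6022)(-0.5023) − (0.5069)(0.358i) = (0.3025 - 0.1815i) ≠ 0, so the state is entangled.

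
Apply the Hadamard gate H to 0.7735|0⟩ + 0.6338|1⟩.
0.9951|0⟩ + 0.09878|1⟩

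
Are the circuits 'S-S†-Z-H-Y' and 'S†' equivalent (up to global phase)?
No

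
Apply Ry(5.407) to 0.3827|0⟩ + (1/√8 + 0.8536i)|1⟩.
(-0.4965 - 0.3621i)|0⟩ + (-0.1578 - 0.773i)|1⟩

Ry(5.407) = [[cos(θ/2), −sin(θ/2)], [sin(θ/2), cos(θ/2)]]; θ = 5.407, cos(θ/2) ≈ -0.905562, sin(θ/2) ≈ 0.424213.
With a = amp(|0⟩) = 0.3827 and b = amp(|1⟩) = (1/√8 + 0.8536i):
new amp(|0⟩) = (-0.905562)·a + (-0.424213)·b = (-0.4965 - 0.3621i)
new amp(|1⟩) = (0.424213)·a + (-0.905562)·b = (-0.1578 - 0.773i)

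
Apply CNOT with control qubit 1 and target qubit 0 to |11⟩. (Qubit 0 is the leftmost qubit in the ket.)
|01⟩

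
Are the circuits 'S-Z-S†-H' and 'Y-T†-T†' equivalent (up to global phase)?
No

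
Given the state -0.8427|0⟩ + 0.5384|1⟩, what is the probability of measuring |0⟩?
0.7101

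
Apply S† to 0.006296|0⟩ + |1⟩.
0.006296|0⟩ - i|1⟩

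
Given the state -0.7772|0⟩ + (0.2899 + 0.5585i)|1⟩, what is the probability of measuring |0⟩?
0.604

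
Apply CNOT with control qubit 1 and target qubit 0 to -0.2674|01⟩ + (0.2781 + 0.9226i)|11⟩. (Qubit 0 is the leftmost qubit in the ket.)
(0.2781 + 0.9226i)|01⟩ - 0.2674|11⟩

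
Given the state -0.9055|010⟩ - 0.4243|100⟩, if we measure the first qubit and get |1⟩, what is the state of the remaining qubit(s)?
-|00⟩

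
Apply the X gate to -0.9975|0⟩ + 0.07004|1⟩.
0.07004|0⟩ - 0.9975|1⟩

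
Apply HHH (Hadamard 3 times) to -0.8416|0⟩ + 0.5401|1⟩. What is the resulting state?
-0.2132|0⟩ - 0.977|1⟩

H² = I, so H^3 = H: a single Hadamard. With (a, b) = (-0.8416, 0.5401), H gives ((a + b)/√2, (a − b)/√2) = (-0.2132, -0.977).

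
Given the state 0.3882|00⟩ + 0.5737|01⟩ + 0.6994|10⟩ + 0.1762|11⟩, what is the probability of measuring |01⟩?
0.3291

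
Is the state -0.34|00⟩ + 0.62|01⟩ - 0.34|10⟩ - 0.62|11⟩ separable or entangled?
Entangled

Writing the state as a|00⟩ + b|01⟩ + c|10⟩ + d|11⟩, it is a product state iff ad − bc = 0.
Here (a, b, c, d) = (-0.34, 0.62, -0.34, -0.62): ad − bc = (-0.34)(-0.62) − (0.62)(-0.34) = 0.4216 ≠ 0, so the state is entangled.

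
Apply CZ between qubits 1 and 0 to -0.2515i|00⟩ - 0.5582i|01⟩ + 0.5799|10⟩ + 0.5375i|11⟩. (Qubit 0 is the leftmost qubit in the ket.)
-0.2515i|00⟩ - 0.5582i|01⟩ + 0.5799|10⟩ - 0.5375i|11⟩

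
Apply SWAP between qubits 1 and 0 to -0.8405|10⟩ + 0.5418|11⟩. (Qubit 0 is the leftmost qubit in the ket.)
-0.8405|01⟩ + 0.5418|11⟩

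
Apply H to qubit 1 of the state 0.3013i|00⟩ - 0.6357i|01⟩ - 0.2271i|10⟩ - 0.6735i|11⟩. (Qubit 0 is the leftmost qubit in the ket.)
-0.2365i|00⟩ + 0.6626i|01⟩ - 0.6368i|10⟩ + 0.3157i|11⟩

H on qubit 1 mixes each pair of kets that differ only in qubit 1: amplitudes (a, b) of (|…0…⟩, |…1…⟩) become ((a + b)/√2, (a − b)/√2). Kets absent from the input have amplitude 0.
(|00⟩, |01⟩): (a, b) = (0.3013i, -0.6357i) → (-0.2365i, 0.6626i)
(|10⟩, |11⟩): (a, b) = (-0.2271i, -0.6735i) → (-0.6368i, 0.3157i)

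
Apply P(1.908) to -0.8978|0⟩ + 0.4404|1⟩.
-0.8978|0⟩ + (-0.1457 + 0.4156i)|1⟩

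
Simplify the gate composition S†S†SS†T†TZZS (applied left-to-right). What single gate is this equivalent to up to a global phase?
S†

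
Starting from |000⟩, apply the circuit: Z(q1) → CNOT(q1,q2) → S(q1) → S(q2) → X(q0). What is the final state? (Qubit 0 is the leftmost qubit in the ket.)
|100⟩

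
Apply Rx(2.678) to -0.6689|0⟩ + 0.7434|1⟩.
(-0.1537 - 0.7235i)|0⟩ + (0.1708 + 0.651i)|1⟩

Rx(2.678) = [[cos(θ/2), −i·sin(θ/2)], [−i·sin(θ/2), cos(θ/2)]]; θ = 2.678, cos(θ/2) ≈ 0.229726, sin(θ/2) ≈ 0.973255.
With a = amp(|0⟩) = -0.6689 and b = amp(|1⟩) = 0.7434:
new amp(|0⟩) = (0.229726)·a + (-0.973255i)·b = (-0.1537 - 0.7235i)
new amp(|1⟩) = (-0.973255i)·a + (0.229726)·b = (0.1708 + 0.651i)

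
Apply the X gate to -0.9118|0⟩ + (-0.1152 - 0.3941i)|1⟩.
(-0.1152 - 0.3941i)|0⟩ - 0.9118|1⟩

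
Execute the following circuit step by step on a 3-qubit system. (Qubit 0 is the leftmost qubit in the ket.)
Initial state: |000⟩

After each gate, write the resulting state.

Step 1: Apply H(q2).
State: 1/√2|000⟩ + 1/√2|001⟩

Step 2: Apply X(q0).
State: 1/√2|100⟩ + 1/√2|101⟩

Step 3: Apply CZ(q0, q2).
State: 1/√2|100⟩ - 1/√2|101⟩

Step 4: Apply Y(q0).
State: -(1/√2)i|000⟩ + (1/√2)i|001⟩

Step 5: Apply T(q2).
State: -(1/√2)i|000⟩ + (-1/2 + (1/2)i)|001⟩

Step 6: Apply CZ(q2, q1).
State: -(1/√2)i|000⟩ + (-1/2 + (1/2)i)|001⟩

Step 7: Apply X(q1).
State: -(1/√2)i|010⟩ + (-1/2 + (1/2)i)|011⟩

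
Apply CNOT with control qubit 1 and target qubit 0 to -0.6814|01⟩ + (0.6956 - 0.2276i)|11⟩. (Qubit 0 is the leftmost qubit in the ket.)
(0.6956 - 0.2276i)|01⟩ - 0.6814|11⟩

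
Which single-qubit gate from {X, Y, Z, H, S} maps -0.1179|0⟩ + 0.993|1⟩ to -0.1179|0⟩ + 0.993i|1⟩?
S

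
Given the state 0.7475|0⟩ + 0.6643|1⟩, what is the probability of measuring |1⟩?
0.4413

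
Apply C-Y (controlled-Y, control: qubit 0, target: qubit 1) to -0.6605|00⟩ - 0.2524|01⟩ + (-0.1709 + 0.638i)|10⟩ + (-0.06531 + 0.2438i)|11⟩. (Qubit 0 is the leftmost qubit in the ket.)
-0.6605|00⟩ - 0.2524|01⟩ + (0.2438 + 0.06531i)|10⟩ + (-0.638 - 0.1709i)|11⟩

C-Y leaves the control-|0⟩ kets |00⟩, |01⟩ unchanged and applies Y to qubit 1 on the control-|1⟩ pair (|10⟩, |11⟩).
Y = [[0, -i], [i, 0]].
With a = amp(|10⟩) = (-0.1709 + 0.638i) and b = amp(|11⟩) = (-0.06531 + 0.2438i):
new amp(|10⟩) = (-i)·b = (0.2438 + 0.06531i)
new amp(|11⟩) = (i)·a = (-0.638 - 0.1709i)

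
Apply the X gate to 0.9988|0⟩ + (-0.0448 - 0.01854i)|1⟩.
(-0.0448 - 0.01854i)|0⟩ + 0.9988|1⟩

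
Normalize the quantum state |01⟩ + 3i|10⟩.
0.3162|01⟩ + 0.9487i|10⟩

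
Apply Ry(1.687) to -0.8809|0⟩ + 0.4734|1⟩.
-0.9393|0⟩ - 0.3433|1⟩

Ry(1.687) = [[cos(θ/2), −sin(θ/2)], [sin(θ/2), cos(θ/2)]]; θ = 1.687, cos(θ/2) ≈ 0.664852, sin(θ/2) ≈ 0.746975.
With a = amp(|0⟩) = -0.8809 and b = amp(|1⟩) = 0.4734:
new amp(|0⟩) = (0.664852)·a + (-0.746975)·b = -0.9393
new amp(|1⟩) = (0.746975)·a + (0.664852)·b = -0.3433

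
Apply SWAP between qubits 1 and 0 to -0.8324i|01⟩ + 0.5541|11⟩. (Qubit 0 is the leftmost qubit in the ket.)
-0.8324i|10⟩ + 0.5541|11⟩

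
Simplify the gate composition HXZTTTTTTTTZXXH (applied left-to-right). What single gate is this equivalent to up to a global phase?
Z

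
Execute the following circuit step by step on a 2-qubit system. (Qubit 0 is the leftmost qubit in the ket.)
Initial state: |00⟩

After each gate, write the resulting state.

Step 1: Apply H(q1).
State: 1/√2|00⟩ + 1/√2|01⟩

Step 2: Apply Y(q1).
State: -(1/√2)i|00⟩ + (1/√2)i|01⟩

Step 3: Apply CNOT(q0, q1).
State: -(1/√2)i|00⟩ + (1/√2)i|01⟩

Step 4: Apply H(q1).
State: -i|01⟩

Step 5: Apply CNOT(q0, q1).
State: -i|01⟩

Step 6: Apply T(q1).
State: (1/√2 - (1/√2)i)|01⟩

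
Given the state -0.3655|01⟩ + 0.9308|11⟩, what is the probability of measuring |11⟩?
0.8664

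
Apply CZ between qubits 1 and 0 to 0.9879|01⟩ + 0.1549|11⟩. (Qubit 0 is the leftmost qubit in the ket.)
0.9879|01⟩ - 0.1549|11⟩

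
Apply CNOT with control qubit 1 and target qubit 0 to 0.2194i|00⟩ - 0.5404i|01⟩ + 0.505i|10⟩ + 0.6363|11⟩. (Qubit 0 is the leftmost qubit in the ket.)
0.2194i|00⟩ + 0.6363|01⟩ + 0.505i|10⟩ - 0.5404i|11⟩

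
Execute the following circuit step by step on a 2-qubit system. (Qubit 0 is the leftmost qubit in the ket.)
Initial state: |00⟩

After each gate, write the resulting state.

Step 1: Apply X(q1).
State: |01⟩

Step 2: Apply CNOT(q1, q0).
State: |11⟩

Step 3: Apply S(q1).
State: i|11⟩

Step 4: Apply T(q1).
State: (-1/√2 + (1/√2)i)|11⟩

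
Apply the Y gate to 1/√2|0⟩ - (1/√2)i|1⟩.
-1/√2|0⟩ + (1/√2)i|1⟩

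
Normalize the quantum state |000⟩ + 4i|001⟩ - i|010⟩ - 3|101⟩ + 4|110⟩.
0.1525|000⟩ + 0.61i|001⟩ - 0.1525i|010⟩ - 0.4575|101⟩ + 0.61|110⟩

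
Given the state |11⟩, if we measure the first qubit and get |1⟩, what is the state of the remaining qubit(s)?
|1⟩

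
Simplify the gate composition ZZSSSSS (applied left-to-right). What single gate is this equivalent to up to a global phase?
S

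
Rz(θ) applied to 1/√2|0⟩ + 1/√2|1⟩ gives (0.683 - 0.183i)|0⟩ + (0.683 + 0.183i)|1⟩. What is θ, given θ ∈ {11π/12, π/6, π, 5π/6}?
π/6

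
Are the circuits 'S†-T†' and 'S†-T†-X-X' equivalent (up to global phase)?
Yes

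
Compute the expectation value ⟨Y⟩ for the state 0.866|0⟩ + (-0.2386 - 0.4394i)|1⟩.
-0.761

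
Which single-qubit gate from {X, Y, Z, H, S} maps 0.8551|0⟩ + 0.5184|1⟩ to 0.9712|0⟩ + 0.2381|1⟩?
H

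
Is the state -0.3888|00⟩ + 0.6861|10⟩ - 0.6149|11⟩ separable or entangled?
Entangled

Writing the state as a|00⟩ + b|01⟩ + c|10⟩ + d|11⟩, it is a product state iff ad − bc = 0.
Here (a, b, c, d) = (-0.3888, 0, 0.6861, -0.6149): ad − bc = (-0.3888)(-0.6149) − (0)(0.6861) = 0.2391 ≠ 0, so the state is entangled.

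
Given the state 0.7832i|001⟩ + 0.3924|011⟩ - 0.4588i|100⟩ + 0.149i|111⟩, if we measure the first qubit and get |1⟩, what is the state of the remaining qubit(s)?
-0.9511i|00⟩ + 0.3089i|11⟩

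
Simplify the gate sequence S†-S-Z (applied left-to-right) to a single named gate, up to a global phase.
Z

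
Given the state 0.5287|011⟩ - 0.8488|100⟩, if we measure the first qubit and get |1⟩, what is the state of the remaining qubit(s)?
-|00⟩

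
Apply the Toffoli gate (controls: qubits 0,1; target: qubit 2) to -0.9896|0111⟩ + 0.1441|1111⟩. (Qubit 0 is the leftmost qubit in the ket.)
-0.9896|0111⟩ + 0.1441|1101⟩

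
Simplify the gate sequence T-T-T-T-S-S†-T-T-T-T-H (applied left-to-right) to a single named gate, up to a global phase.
H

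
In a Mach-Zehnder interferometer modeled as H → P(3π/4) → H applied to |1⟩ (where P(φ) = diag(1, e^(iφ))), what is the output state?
(0.8536 - (1/√8)i)|0⟩ + (0.1464 + (1/√8)i)|1⟩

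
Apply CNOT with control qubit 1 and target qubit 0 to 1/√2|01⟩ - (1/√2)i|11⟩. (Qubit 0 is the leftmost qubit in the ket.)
-(1/√2)i|01⟩ + 1/√2|11⟩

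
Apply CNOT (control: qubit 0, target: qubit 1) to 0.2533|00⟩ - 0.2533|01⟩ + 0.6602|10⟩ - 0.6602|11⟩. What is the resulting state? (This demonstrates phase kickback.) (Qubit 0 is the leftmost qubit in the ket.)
0.2533|00⟩ - 0.2533|01⟩ - 0.6602|10⟩ + 0.6602|11⟩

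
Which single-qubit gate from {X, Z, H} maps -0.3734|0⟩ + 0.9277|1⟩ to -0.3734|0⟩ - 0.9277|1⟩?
Z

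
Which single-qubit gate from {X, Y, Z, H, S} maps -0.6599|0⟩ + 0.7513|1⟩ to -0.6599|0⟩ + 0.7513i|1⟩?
S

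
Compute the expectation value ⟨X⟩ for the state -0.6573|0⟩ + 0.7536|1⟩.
-0.9907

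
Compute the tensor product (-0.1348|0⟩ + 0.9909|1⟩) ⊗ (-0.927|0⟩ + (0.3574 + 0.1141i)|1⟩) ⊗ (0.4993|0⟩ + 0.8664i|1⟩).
0.06239|000⟩ + 0.1083i|001⟩ + (-0.02406 - 0.00768i)|010⟩ + (0.01333 - 0.04174i)|011⟩ - 0.4586|100⟩ - 0.7958i|101⟩ + (0.1768 + 0.05645i)|110⟩ + (-0.09796 + 0.3068i)|111⟩

amp(|b₁b₂…⟩) = product of the factor amplitudes for bits b₁, b₂, …; only kets whose every factor amplitude is nonzero survive.
|000⟩: (-0.1348)(-0.927)(0.4993) = 0.06239
|001⟩: (-0.1348)(-0.927)(0.8664i) = 0.1083i
|010⟩: (-0.1348)(0.3574 + 0.1141i)(0.4993) = (-0.02406 - 0.00768i)
|011⟩: (-0.1348)(0.3574 + 0.1141i)(0.8664i) = (0.01333 - 0.04174i)
|100⟩: (0.9909)(-0.927)(0.4993) = -0.4586
|101⟩: (0.9909)(-0.927)(0.8664i) = -0.7958i
|110⟩: (0.9909)(0.3574 + 0.1141i)(0.4993) = (0.1768 + 0.05645i)
|111⟩: (0.9909)(0.3574 + 0.1141i)(0.8664i) = (-0.09796 + 0.3068i)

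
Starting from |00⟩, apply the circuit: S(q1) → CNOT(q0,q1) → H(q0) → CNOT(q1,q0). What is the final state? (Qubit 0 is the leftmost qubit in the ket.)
1/√2|00⟩ + 1/√2|10⟩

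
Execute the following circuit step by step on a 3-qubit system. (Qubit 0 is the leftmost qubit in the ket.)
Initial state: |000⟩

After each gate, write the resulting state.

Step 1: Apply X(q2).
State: |001⟩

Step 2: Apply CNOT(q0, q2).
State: |001⟩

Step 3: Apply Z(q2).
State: -|001⟩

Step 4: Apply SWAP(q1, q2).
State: -|010⟩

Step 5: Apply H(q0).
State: -1/√2|010⟩ - 1/√2|110⟩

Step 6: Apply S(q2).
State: -1/√2|010⟩ - 1/√2|110⟩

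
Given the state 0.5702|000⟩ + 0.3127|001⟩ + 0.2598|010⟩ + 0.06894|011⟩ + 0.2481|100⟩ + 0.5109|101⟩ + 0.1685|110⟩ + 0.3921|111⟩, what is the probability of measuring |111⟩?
0.1537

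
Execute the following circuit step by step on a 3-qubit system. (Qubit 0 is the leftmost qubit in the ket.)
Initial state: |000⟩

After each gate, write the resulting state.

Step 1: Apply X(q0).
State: |100⟩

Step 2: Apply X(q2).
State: |101⟩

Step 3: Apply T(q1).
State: |101⟩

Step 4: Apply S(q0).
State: i|101⟩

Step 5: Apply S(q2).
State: -|101⟩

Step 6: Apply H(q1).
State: -1/√2|101⟩ - 1/√2|111⟩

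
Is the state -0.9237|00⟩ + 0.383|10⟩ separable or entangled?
Separable

Writing the state as a|00⟩ + b|01⟩ + c|10⟩ + d|11⟩, it is a product state iff ad − bc = 0.
Here (a, b, c, d) = (-0.9237, 0, 0.383, 0): ad − bc = (-0.9237)(0) − (0)(0.383) = 0, so the state is separable.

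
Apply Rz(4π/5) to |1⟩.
(0.309 + 0.9511i)|1⟩

Rz(4π/5) = [[e^(−iθ/2), 0], [0, e^(iθ/2)]] with e^(±iθ/2) = cos(θ/2) ± i·sin(θ/2); θ = 4π/5, cos(θ/2) ≈ 0.309017, sin(θ/2) ≈ 0.951057.
With a = amp(|0⟩) = 0 and b = amp(|1⟩) = 1:
new amp(|0⟩) = (0.309017 - 0.951057i)·a = 0
new amp(|1⟩) = (0.309017 + 0.951057i)·b = (0.309 + 0.9511i)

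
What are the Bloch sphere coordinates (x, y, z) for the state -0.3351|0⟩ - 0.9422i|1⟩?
(0, 0.6315, -0.7754)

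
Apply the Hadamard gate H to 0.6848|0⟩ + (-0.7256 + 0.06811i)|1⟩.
(-0.02885 + 0.04816i)|0⟩ + (0.9973 - 0.04816i)|1⟩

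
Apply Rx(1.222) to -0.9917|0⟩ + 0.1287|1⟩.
(-0.8123 - 0.07383i)|0⟩ + (0.1054 + 0.5689i)|1⟩

Rx(1.222) = [[cos(θ/2), −i·sin(θ/2)], [−i·sin(θ/2), cos(θ/2)]]; θ = 1.222, cos(θ/2) ≈ 0.819075, sin(θ/2) ≈ 0.573687.
With a = amp(|0⟩) = -0.9917 and b = amp(|1⟩) = 0.1287:
new amp(|0⟩) = (0.819075)·a + (-0.573687i)·b = (-0.8123 - 0.07383i)
new amp(|1⟩) = (-0.573687i)·a + (0.819075)·b = (0.1054 + 0.5689i)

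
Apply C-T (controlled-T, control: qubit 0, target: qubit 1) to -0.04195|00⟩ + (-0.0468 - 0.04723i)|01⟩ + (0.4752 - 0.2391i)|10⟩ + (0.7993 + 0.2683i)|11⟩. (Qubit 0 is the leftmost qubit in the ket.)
-0.04195|00⟩ + (-0.0468 - 0.04723i)|01⟩ + (0.4752 - 0.2391i)|10⟩ + (0.3755 + 0.7549i)|11⟩

C-T leaves the control-|0⟩ kets |00⟩, |01⟩ unchanged and applies T to qubit 1 on the control-|1⟩ pair (|10⟩, |11⟩).
T = [[1, 0], [0, (1/√2 + (1/√2)i)]].
With a = amp(|10⟩) = (0.4752 - 0.2391i) and b = amp(|11⟩) = (0.7993 + 0.2683i):
new amp(|10⟩) = (1)·a = (0.4752 - 0.2391i)
new amp(|11⟩) = (1/√2 + (1/√2)i)·b = (0.3755 + 0.7549i)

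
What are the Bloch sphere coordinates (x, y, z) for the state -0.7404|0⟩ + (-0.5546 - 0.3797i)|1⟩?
(0.8213, 0.5623, 0.09644)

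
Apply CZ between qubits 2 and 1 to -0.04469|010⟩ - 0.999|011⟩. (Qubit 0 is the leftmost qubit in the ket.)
-0.04469|010⟩ + 0.999|011⟩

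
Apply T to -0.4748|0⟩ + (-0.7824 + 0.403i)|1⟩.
-0.4748|0⟩ + (-0.8382 - 0.2683i)|1⟩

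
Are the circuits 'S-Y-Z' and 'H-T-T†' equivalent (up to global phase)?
No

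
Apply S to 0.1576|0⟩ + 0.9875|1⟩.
0.1576|0⟩ + 0.9875i|1⟩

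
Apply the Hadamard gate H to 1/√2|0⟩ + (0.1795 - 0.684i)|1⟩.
(0.6269 - 0.4837i)|0⟩ + (0.3731 + 0.4837i)|1⟩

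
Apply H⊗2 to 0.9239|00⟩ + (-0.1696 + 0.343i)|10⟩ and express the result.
(0.3772 + 0.1715i)|00⟩ + (0.3772 + 0.1715i)|01⟩ + (0.5468 - 0.1715i)|10⟩ + (0.5468 - 0.1715i)|11⟩

H⊗2 gives amp(|y⟩) = (1/2) Σ_x (−1)^(x·y) amp(|x⟩), where x·y is the number of positions in which both x and y have a 1.
|00⟩: (0.9239 + (-0.1696 + 0.343i))/2 = (0.3772 + 0.1715i)
|01⟩: (0.9239 + (-0.1696 + 0.343i))/2 = (0.3772 + 0.1715i)
|10⟩: (0.9239 - (-0.1696 + 0.343i))/2 = (0.5468 - 0.1715i)
|11⟩: (0.9239 - (-0.1696 + 0.343i))/2 = (0.5468 - 0.1715i)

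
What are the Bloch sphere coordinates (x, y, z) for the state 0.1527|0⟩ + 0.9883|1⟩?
(0.3018, 0, -0.9534)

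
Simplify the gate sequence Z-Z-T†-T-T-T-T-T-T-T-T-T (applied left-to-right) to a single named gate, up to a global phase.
I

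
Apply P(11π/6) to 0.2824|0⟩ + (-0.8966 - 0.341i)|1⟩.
0.2824|0⟩ + (-0.947 + 0.153i)|1⟩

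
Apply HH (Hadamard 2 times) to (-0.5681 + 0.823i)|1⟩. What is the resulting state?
(-0.5681 + 0.823i)|1⟩

H² = I, so an even number of Hadamards cancels: H^2 = I and the state is unchanged.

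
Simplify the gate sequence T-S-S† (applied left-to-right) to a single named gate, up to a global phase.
T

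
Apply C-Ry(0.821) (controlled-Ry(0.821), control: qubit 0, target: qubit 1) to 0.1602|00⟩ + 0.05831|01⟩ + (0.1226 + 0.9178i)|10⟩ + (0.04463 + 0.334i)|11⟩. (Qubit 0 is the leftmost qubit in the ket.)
0.1602|00⟩ + 0.05831|01⟩ + (0.0946 + 0.7083i)|10⟩ + (0.08985 + 0.6725i)|11⟩

C-Ry(0.821) leaves the control-|0⟩ kets |00⟩, |01⟩ unchanged and applies Ry(0.821) to qubit 1 on the control-|1⟩ pair (|10⟩, |11⟩).
Ry(0.821) = [[cos(θ/2), −sin(θ/2)], [sin(θ/2), cos(θ/2)]]; θ = 0.821, cos(θ/2) ≈ 0.916921, sin(θ/2) ≈ 0.399068.
With a = amp(|10⟩) = (0.1226 + 0.9178i) and b = amp(|11⟩) = (0.04463 + 0.334i):
new amp(|10⟩) = (0.916921)·a + (-0.399068)·b = (0.0946 + 0.7083i)
new amp(|11⟩) = (0.399068)·a + (0.916921)·b = (0.08985 + 0.6725i)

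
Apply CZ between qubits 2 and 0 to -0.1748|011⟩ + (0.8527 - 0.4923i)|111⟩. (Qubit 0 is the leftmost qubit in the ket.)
-0.1748|011⟩ + (-0.8527 + 0.4923i)|111⟩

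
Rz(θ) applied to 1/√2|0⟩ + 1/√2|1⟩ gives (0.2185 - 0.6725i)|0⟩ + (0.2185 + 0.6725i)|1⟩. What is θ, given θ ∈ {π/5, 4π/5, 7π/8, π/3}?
4π/5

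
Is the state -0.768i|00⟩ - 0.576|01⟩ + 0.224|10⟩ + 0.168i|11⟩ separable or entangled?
Entangled

Writing the state as a|00⟩ + b|01⟩ + c|10⟩ + d|11⟩, it is a product state iff ad − bc = 0.
Here (a, b, c, d) = (-0.768i, -0.576, 0.224, 0.168i): ad − bc = (-0.768i)(0.168i) − (-0.576)(0.224) = 0.258 ≠ 0, so the state is entangled.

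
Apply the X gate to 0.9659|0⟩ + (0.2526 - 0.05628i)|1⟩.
(0.2526 - 0.05628i)|0⟩ + 0.9659|1⟩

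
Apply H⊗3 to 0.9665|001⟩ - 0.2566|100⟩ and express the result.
0.251|000⟩ - 0.4324|001⟩ + 0.251|010⟩ - 0.4324|011⟩ + 0.4324|100⟩ - 0.251|101⟩ + 0.4324|110⟩ - 0.251|111⟩

H⊗3 gives amp(|y⟩) = (1/2√2) Σ_x (−1)^(x·y) amp(|x⟩), where x·y is the number of positions in which both x and y have a 1.
|000⟩: (0.9665 - 0.2566)/(2√2) = 0.251
|001⟩: (-0.9665 - 0.2566)/(2√2) = -0.4324
|010⟩: (0.9665 - 0.2566)/(2√2) = 0.251
|011⟩: (-0.9665 - 0.2566)/(2√2) = -0.4324
|100⟩: (0.9665 + 0.2566)/(2√2) = 0.4324
|101⟩: (-0.9665 + 0.2566)/(2√2) = -0.251
|110⟩: (0.9665 + 0.2566)/(2√2) = 0.4324
|111⟩: (-0.9665 + 0.2566)/(2√2) = -0.251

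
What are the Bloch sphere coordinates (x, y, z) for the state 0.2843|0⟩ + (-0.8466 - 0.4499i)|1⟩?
(-0.4814, -0.2558, -0.8383)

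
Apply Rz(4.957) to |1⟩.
(-0.7881 + 0.6156i)|1⟩

Rz(4.957) = [[e^(−iθ/2), 0], [0, e^(iθ/2)]] with e^(±iθ/2) = cos(θ/2) ± i·sin(θ/2); θ = 4.957, cos(θ/2) ≈ -0.788092, sin(θ/2) ≈ 0.615557.
With a = amp(|0⟩) = 0 and b = amp(|1⟩) = 1:
new amp(|0⟩) = (-0.788092 - 0.615557i)·a = 0
new amp(|1⟩) = (-0.788092 + 0.615557i)·b = (-0.7881 + 0.6156i)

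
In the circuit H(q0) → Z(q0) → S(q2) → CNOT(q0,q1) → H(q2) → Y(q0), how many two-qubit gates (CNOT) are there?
1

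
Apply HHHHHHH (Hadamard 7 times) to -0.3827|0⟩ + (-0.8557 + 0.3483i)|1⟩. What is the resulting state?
(-0.8757 + 0.2463i)|0⟩ + (0.3345 - 0.2463i)|1⟩

H² = I, so H^7 = H: a single Hadamard. With (a, b) = (-0.3827, (-0.8557 + 0.3483i)), H gives ((a + b)/√2, (a − b)/√2) = ((-0.8757 + 0.2463i), (0.3345 - 0.2463i)).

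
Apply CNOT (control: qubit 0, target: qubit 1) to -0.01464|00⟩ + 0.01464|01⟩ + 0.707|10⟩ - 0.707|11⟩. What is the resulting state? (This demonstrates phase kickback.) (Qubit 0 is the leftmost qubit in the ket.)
-0.01464|00⟩ + 0.01464|01⟩ - 0.707|10⟩ + 0.707|11⟩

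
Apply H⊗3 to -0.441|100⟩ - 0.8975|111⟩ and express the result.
-0.4732|000⟩ + 0.1614|001⟩ + 0.1614|010⟩ - 0.4732|011⟩ + 0.4732|100⟩ - 0.1614|101⟩ - 0.1614|110⟩ + 0.4732|111⟩

H⊗3 gives amp(|y⟩) = (1/2√2) Σ_x (−1)^(x·y) amp(|x⟩), where x·y is the number of positions in which both x and y have a 1.
|000⟩: (-0.441 - 0.8975)/(2√2) = -0.4732
|001⟩: (-0.441 + 0.8975)/(2√2) = 0.1614
|010⟩: (-0.441 + 0.8975)/(2√2) = 0.1614
|011⟩: (-0.441 - 0.8975)/(2√2) = -0.4732
|100⟩: (0.441 + 0.8975)/(2√2) = 0.4732
|101⟩: (0.441 - 0.8975)/(2√2) = -0.1614
|110⟩: (0.441 - 0.8975)/(2√2) = -0.1614
|111⟩: (0.441 + 0.8975)/(2√2) = 0.4732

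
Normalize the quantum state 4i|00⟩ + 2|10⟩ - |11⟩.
0.8729i|00⟩ + 0.4364|10⟩ - 0.2182|11⟩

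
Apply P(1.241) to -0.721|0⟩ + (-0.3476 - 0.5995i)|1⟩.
-0.721|0⟩ + (0.4546 - 0.523i)|1⟩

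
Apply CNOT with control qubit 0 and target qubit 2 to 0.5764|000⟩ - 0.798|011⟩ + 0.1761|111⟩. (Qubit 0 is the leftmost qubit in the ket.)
0.5764|000⟩ - 0.798|011⟩ + 0.1761|110⟩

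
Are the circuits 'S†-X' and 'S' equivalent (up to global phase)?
No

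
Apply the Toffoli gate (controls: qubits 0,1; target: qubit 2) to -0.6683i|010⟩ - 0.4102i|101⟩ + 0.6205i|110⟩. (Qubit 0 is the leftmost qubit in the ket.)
-0.6683i|010⟩ - 0.4102i|101⟩ + 0.6205i|111⟩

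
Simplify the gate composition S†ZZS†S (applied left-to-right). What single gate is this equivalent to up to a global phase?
S†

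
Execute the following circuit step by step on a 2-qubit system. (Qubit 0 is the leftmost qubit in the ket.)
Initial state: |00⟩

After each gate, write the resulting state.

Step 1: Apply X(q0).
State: |10⟩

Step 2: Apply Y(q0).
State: -i|00⟩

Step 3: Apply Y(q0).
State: |10⟩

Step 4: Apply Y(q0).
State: -i|00⟩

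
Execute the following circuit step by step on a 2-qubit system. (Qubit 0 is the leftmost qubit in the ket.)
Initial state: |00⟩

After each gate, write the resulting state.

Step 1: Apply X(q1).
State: |01⟩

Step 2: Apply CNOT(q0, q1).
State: |01⟩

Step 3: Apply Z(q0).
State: |01⟩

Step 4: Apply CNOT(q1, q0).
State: |11⟩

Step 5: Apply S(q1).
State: i|11⟩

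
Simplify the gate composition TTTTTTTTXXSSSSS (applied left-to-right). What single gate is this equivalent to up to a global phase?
S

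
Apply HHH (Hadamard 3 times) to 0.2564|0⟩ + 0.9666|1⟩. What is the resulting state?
0.8648|0⟩ - 0.5022|1⟩

H² = I, so H^3 = H: a single Hadamard. With (a, b) = (0.2564, 0.9666), H gives ((a + b)/√2, (a − b)/√2) = (0.8648, -0.5022).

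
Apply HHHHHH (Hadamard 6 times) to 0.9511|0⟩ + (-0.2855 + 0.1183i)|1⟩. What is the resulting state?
0.9511|0⟩ + (-0.2855 + 0.1183i)|1⟩

H² = I, so an even number of Hadamards cancels: H^6 = I and the state is unchanged.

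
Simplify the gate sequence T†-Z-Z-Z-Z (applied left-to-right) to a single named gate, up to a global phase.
T†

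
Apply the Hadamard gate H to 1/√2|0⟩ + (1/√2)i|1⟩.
(1/2 + (1/2)i)|0⟩ + (1/2 - (1/2)i)|1⟩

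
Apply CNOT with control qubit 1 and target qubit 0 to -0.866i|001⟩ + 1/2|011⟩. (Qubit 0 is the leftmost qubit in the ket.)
-0.866i|001⟩ + 1/2|111⟩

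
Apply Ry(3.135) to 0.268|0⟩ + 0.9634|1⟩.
-0.9625|0⟩ + 0.2712|1⟩

Ry(3.135) = [[cos(θ/2), −sin(θ/2)], [sin(θ/2), cos(θ/2)]]; θ = 3.135, cos(θ/2) ≈ 0.00329632, sin(θ/2) ≈ 0.999995.
With a = amp(|0⟩) = 0.268 and b = amp(|1⟩) = 0.9634:
new amp(|0⟩) = (0.00329632)·a + (-0.999995)·b = -0.9625
new amp(|1⟩) = (0.999995)·a + (0.00329632)·b = 0.2712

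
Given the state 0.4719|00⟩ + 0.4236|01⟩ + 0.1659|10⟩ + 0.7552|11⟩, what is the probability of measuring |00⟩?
0.2227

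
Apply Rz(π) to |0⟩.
-i|0⟩

Rz(π) = [[e^(−iθ/2), 0], [0, e^(iθ/2)]] with e^(±iθ/2) = cos(θ/2) ± i·sin(θ/2); θ = π, cos(θ/2) ≈ 0, sin(θ/2) ≈ 1.
With a = amp(|0⟩) = 1 and b = amp(|1⟩) = 0:
new amp(|0⟩) = (-i)·a = -i
new amp(|1⟩) = (i)·b = 0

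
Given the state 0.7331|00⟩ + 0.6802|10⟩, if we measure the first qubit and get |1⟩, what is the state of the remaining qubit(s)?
|0⟩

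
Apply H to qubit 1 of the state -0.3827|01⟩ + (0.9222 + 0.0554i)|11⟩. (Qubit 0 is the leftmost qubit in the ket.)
-0.2706|00⟩ + 0.2706|01⟩ + (0.6521 + 0.03917i)|10⟩ + (-0.6521 - 0.03917i)|11⟩

H on qubit 1 mixes each pair of kets that differ only in qubit 1: amplitudes (a, b) of (|…0…⟩, |…1…⟩) become ((a + b)/√2, (a − b)/√2). Kets absent from the input have amplitude 0.
(|00⟩, |01⟩): (a, b) = (0, -0.3827) → (-0.2706, 0.2706)
(|10⟩, |11⟩): (a, b) = (0, (0.9222 + 0.0554i)) → ((0.6521 + 0.03917i), (-0.6521 - 0.03917i))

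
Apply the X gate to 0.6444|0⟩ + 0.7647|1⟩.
0.7647|0⟩ + 0.6444|1⟩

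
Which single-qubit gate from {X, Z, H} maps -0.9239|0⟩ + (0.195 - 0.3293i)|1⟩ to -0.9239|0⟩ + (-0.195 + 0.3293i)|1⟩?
Z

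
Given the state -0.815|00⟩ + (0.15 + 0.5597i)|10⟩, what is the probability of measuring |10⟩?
0.3358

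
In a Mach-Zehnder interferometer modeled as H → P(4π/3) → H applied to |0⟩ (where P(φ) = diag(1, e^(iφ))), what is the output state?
(0.25 - 0.433i)|0⟩ + (0.75 + 0.433i)|1⟩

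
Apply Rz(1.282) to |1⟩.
(0.8015 + 0.598i)|1⟩

Rz(1.282) = [[e^(−iθ/2), 0], [0, e^(iθ/2)]] with e^(±iθ/2) = cos(θ/2) ± i·sin(θ/2); θ = 1.282, cos(θ/2) ≈ 0.801498, sin(θ/2) ≈ 0.597997.
With a = amp(|0⟩) = 0 and b = amp(|1⟩) = 1:
new amp(|0⟩) = (0.801498 - 0.597997i)·a = 0
new amp(|1⟩) = (0.801498 + 0.597997i)·b = (0.8015 + 0.598i)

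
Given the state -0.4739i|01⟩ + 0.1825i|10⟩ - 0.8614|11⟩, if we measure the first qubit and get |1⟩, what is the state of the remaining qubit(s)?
0.2073i|0⟩ - 0.9783|1⟩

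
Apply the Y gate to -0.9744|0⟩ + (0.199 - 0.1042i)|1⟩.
(-0.1042 - 0.199i)|0⟩ - 0.9744i|1⟩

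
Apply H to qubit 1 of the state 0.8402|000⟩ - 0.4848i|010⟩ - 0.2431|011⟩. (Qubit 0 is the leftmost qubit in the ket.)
(0.5941 - 0.3428i)|000⟩ - 0.1719|001⟩ + (0.5941 + 0.3428i)|010⟩ + 0.1719|011⟩

H on qubit 1 mixes each pair of kets that differ only in qubit 1: amplitudes (a, b) of (|…0…⟩, |…1…⟩) become ((a + b)/√2, (a − b)/√2). Kets absent from the input have amplitude 0.
(|000⟩, |010⟩): (a, b) = (0.8402, -0.4848i) → ((0.5941 - 0.3428i), (0.5941 + 0.3428i))
(|001⟩, |011⟩): (a, b) = (0, -0.2431) → (-0.1719, 0.1719)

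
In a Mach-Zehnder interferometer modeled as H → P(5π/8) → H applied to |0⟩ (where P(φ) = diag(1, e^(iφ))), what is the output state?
(0.3087 + 0.4619i)|0⟩ + (0.6913 - 0.4619i)|1⟩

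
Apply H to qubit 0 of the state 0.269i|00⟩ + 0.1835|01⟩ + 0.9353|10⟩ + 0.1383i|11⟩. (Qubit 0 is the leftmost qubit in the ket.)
(0.6614 + 0.1902i)|00⟩ + (0.1298 + 0.09779i)|01⟩ + (-0.6614 + 0.1902i)|10⟩ + (0.1298 - 0.09779i)|11⟩

H on qubit 0 mixes each pair of kets that differ only in qubit 0: amplitudes (a, b) of (|…0…⟩, |…1…⟩) become ((a + b)/√2, (a − b)/√2). Kets absent from the input have amplitude 0.
(|00⟩, |10⟩): (a, b) = (0.269i, 0.9353) → ((0.6614 + 0.1902i), (-0.6614 + 0.1902i))
(|01⟩, |11⟩): (a, b) = (0.1835, 0.1383i) → ((0.1298 + 0.09779i), (0.1298 - 0.09779i))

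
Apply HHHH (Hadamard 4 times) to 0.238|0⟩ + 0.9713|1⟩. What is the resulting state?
0.238|0⟩ + 0.9713|1⟩

H² = I, so an even number of Hadamards cancels: H^4 = I and the state is unchanged.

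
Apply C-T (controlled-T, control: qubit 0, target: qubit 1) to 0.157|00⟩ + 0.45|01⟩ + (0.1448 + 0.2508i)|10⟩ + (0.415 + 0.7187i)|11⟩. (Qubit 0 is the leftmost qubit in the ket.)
0.157|00⟩ + 0.45|01⟩ + (0.1448 + 0.2508i)|10⟩ + (-0.2147 + 0.8016i)|11⟩

C-T leaves the control-|0⟩ kets |00⟩, |01⟩ unchanged and applies T to qubit 1 on the control-|1⟩ pair (|10⟩, |11⟩).
T = [[1, 0], [0, (1/√2 + (1/√2)i)]].
With a = amp(|10⟩) = (0.1448 + 0.2508i) and b = amp(|11⟩) = (0.415 + 0.7187i):
new amp(|10⟩) = (1)·a = (0.1448 + 0.2508i)
new amp(|11⟩) = (1/√2 + (1/√2)i)·b = (-0.2147 + 0.8016i)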